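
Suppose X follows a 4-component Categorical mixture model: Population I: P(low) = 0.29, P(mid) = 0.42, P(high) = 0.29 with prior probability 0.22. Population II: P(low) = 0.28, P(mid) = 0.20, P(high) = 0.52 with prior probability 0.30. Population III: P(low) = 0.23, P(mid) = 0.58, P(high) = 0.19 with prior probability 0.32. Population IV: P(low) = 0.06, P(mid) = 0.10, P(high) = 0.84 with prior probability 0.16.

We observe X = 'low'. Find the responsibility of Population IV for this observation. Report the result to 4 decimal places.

0.0416

Apply Bayes' rule: the posterior for each component is proportional to its prior times its likelihood at x.
Categorical probabilities:
  L_I = 0.29
  L_II = 0.28
  L_III = 0.23
  L_IV = 0.06
Unnormalised posteriors:
  π_I·L_I = 0.22 × 0.29 = 0.0638
  π_II·L_II = 0.30 × 0.28 = 0.084
  π_III·L_III = 0.32 × 0.23 = 0.0736
  π_IV·L_IV = 0.16 × 0.06 = 0.0096
Sum: 0.0638 + 0.084 + 0.0736 + 0.0096 = 0.231
P(Population IV | 'low') = 0.0096 / 0.231 ≈ 0.0416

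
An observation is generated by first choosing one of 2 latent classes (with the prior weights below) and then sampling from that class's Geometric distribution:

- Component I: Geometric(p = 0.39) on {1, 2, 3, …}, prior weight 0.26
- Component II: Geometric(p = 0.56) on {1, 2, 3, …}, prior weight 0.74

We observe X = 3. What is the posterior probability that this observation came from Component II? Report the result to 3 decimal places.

Posterior ∝ prior × likelihood, so P(k | x) ∝ π_k f_k(x); normalise over all components.
Geometric probabilities:
  f_I = 0.39·(1−0.39)^2 = 0.39·0.3721 = 0.145119
  f_II = 0.56·(1−0.56)^2 = 0.56·0.1936 = 0.108416
Unnormalised posteriors:
  π_I·f_I = 0.26 × 0.145119 = 0.0377309
  π_II·f_II = 0.74 × 0.108416 = 0.0802278
Denominator: 0.0377309 + 0.0802278 = 0.117959
So the posterior for Component II is 0.0802278 / 0.117959 ≈ 0.680.

0.680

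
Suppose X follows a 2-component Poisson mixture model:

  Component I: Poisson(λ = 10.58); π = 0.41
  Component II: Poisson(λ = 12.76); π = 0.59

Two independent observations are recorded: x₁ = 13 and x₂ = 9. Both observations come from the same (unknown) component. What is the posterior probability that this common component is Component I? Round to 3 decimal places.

By Bayes' theorem, P(k | x) = w_k f_k(x) / Σ_j w_j f_j(x).
Since both observations come from the same component, the likelihood for component k is f_k(x₁)·f_k(x₂).
  L_I = [0.0849567] × [0.116352] = 0.00988485
  L_II = [0.109693] × [0.0710061] = 0.0077889
Weight by the priors:
  w_I·L_I = 0.41 × 0.00988485 = 0.00405279
  w_II·L_II = 0.59 × 0.0077889 = 0.00459545
Marginal: 0.00405279 + 0.00459545 = 0.00864824
P(Component I | x₁,x₂) = 0.00405279 / 0.00864824 ≈ 0.469

0.469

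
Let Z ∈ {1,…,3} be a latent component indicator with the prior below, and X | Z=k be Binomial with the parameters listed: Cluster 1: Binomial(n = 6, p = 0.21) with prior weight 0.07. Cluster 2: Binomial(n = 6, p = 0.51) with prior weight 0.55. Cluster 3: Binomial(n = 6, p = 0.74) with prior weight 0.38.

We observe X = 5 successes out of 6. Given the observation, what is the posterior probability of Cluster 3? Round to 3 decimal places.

Apply Bayes' rule: the posterior for each component is proportional to its prior times its likelihood at x.
Binomial probabilities:
  L_1 = C(6,5)·0.21^5·0.79^1 = 6·0.00040841·0.79 = 0.00193586
  L_2 = C(6,5)·0.51^5·0.49^1 = 6·0.0345025·0.49 = 0.101437
  L_3 = C(6,5)·0.74^5·0.26^1 = 6·0.221901·0.26 = 0.346165
Multiply by the mixture weights:
  P(Z=1)·L_1 = 0.07 × 0.00193586 = 0.00013551
  P(Z=2)·L_2 = 0.55 × 0.101437 = 0.0557906
  P(Z=3)·L_3 = 0.38 × 0.346165 = 0.131543
Normaliser: 0.00013551 + 0.0557906 + 0.131543 = 0.187469
P(Cluster 3 | the observation) = 0.131543 / 0.187469 ≈ 0.702

0.702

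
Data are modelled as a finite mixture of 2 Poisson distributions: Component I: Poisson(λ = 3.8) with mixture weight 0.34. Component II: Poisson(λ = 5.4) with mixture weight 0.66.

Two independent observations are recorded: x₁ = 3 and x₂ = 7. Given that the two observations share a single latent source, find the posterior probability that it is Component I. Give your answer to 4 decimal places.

By Bayes' theorem, P(k | x) = π_k f_k(x) / Σ_j π_j f_j(x).
Since both observations come from the same component, the likelihood for component k is f_k(x₁)·f_k(x₂).
  f_I = [e^(−3.8)·3.8^3/3! = 0.204588] × [0.050785] = 0.01039
  f_II = [e^(−5.4)·5.4^3/3! = 0.118533] × [0.119987] = 0.0142225
Prior × likelihood for each component:
  π_I·f_I = 0.34 × 0.01039 = 0.0035326
  π_II·f_II = 0.66 × 0.0142225 = 0.00938684
Normaliser: 0.0035326 + 0.00938684 = 0.0129194
So the posterior for Component I is 0.0035326 / 0.0129194 ≈ 0.2734.

0.2734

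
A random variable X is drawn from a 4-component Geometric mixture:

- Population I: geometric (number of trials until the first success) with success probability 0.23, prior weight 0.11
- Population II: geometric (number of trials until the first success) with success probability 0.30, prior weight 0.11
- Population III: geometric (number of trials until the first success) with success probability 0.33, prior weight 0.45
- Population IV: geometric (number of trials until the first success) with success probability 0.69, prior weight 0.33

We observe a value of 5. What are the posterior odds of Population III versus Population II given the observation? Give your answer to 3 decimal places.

3.777

The posterior odds equal the prior odds times the likelihood ratio: (w_i/w_j)·(f_i(x)/f_j(x)).
Evaluate each component's likelihood at the observed value:
  p_I = 0.080852
  p_II = 0.07203
  p_III = 0.0664987
  p_IV = 0.00637229
Posterior odds = (w_III·p_III) / (w_II·p_II) = (0.45·0.0664987) / (0.11·0.07203) = 0.0299244 / 0.0079233 ≈ 3.777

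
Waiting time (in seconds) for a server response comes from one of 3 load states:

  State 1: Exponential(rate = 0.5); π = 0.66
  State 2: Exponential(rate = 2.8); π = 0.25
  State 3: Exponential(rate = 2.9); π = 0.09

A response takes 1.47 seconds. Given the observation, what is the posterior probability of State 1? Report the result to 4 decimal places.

0.9129

Posterior ∝ prior × likelihood, so P(k | x) ∝ π_k f_k(x); normalise over all components.
Component likelihoods at x = 1.47 seconds:
  L_1 = 0.239753
  L_2 = 0.0456669
  L_3 = 0.040832
Unnormalised posteriors:
  π_1·L_1 = 0.66 × 0.239753 = 0.158237
  π_2·L_2 = 0.25 × 0.0456669 = 0.0114167
  π_3·L_3 = 0.09 × 0.040832 = 0.00367488
Evidence: 0.158237 + 0.0114167 + 0.00367488 = 0.173328
So the posterior for State 1 is 0.158237 / 0.173328 ≈ 0.9129.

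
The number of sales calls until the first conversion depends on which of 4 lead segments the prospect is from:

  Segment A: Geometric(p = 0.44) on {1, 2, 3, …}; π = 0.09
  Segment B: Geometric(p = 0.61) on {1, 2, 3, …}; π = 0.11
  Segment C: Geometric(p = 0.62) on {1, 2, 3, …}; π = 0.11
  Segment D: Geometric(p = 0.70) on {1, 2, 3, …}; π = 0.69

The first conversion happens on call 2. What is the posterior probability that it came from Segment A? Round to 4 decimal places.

0.1012

Posterior ∝ prior × likelihood, so P(k | x) ∝ π_k f_k(x); normalise over all components.
Geometric probabilities:
  f_A = 0.44·(1−0.44)^1 = 0.44·0.56 = 0.2464
  f_B = 0.61·(1−0.61)^1 = 0.61·0.39 = 0.2379
  f_C = 0.62·(1−0.62)^1 = 0.62·0.38 = 0.2356
  f_D = 0.70·(1−0.70)^1 = 0.70·0.3 = 0.21
Multiply by the mixture weights:
  π_A·f_A = 0.09 × 0.2464 = 0.022176
  π_B·f_B = 0.11 × 0.2379 = 0.026169
  π_C·f_C = 0.11 × 0.2356 = 0.025916
  π_D·f_D = 0.69 × 0.21 = 0.1449
Normaliser: 0.022176 + 0.026169 + 0.025916 + 0.1449 = 0.219161
P(Segment A | the observation) ≈ 0.1012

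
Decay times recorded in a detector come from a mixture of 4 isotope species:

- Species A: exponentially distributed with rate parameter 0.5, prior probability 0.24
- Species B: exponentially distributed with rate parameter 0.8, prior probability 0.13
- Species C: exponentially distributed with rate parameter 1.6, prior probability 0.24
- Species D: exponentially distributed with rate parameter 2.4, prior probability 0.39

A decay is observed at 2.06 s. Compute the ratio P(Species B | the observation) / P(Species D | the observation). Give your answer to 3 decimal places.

Since P(k|x) ∝ π_k f_k(x), the posterior odds are π_i f_i(x) / (π_j f_j(x)).
Evaluate each component's likelihood at the observed value:
  f_A = 0.5·e^(−0.5·2.06) = 0.5·e^(−1.0300) = 0.178503
  f_B = 0.8·e^(−0.8·2.06) = 0.8·e^(−1.6480) = 0.153948
  f_C = 1.6·e^(−1.6·2.06) = 1.6·e^(−3.2960) = 0.0592496
  f_D = 2.4·e^(−2.4·2.06) = 2.4·e^(−4.9440) = 0.0171025
Posterior odds = (π_B·f_B) / (π_D·f_D) = (0.13·0.153948) / (0.39·0.0171025) = 0.0200132 / 0.00666997 ≈ 3.000

3.000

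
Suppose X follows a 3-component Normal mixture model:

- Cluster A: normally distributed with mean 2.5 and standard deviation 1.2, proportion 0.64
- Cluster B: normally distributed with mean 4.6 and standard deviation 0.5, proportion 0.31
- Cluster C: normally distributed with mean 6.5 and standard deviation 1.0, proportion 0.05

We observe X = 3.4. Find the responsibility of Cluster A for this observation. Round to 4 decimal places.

By Bayes' theorem, P(k | x) = P(Z=k) f_k(x) / Σ_j P(Z=j) f_j(x).
Evaluate each component's likelihood at the observed value:
  p_A = (1/(1.2·√(2π)))·exp(−(3.4−2.5)²/(2·1.2²)) = 0.332452·exp(-0.28125) = 0.250948
  p_B = (1/(0.5·√(2π)))·exp(−(3.4−4.6)²/(2·0.5²)) = 0.797885·exp(-2.88000) = 0.0447891
  p_C = (1/(1.0·√(2π)))·exp(−(3.4−6.5)²/(2·1.0²)) = 0.398942·exp(-4.80500) = 0.00326682
Prior × likelihood for each component:
  P(Z=A)·p_A = 0.64 × 0.250948 = 0.160607
  P(Z=B)·p_B = 0.31 × 0.0447891 = 0.0138846
  P(Z=C)·p_C = 0.05 × 0.00326682 = 0.000163341
Denominator: 0.160607 + 0.0138846 + 0.000163341 = 0.174655
P(Cluster A | 3.4) = 0.160607 / 0.174655 ≈ 0.9196

0.9196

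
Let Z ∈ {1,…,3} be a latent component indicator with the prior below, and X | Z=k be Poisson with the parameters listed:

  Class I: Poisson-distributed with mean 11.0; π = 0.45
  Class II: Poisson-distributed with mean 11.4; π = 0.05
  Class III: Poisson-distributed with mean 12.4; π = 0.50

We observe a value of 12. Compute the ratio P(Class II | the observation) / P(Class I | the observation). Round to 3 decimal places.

0.114

Only the two components matter; the odds are (P(Z=i) f_i(x)) / (P(Z=j) f_j(x)).
Evaluate each component's likelihood at the observed value:
  p_I = e^(−11.0)·11.0^12/12! = 0.10943
  p_II = e^(−11.4)·11.4^12/12! = 0.112607
  p_III = e^(−12.4)·12.4^12/12! = 0.113624
Posterior odds = (P(Z=II)·p_II) / (P(Z=I)·p_I) = (0.05·0.112607) / (0.45·0.10943) = 0.00563033 / 0.0492434 ≈ 0.114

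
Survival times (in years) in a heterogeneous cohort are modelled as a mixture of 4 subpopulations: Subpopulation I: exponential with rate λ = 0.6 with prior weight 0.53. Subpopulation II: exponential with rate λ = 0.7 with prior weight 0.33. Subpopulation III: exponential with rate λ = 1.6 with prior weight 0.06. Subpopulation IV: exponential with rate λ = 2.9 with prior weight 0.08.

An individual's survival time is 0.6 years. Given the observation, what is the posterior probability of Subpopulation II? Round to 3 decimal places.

0.336

P(component k | x) = w_k·f_k(x) / marginal(x), where marginal(x) = Σ_j w_j·f_j(x).
Exponential densities:
  p_I = 0.6·e^(−0.6·0.6) = 0.6·e^(−0.3600) = 0.418606
  p_II = 0.7·e^(−0.7·0.6) = 0.7·e^(−0.4200) = 0.459933
  p_III = 1.6·e^(−1.6·0.6) = 1.6·e^(−0.9600) = 0.612629
  p_IV = 2.9·e^(−2.9·0.6) = 2.9·e^(−1.7400) = 0.509009
Unnormalised posteriors:
  w_I·p_I = 0.53 × 0.418606 = 0.221861
  w_II·p_II = 0.33 × 0.459933 = 0.151778
  w_III·p_III = 0.06 × 0.612629 = 0.0367577
  w_IV·p_IV = 0.08 × 0.509009 = 0.0407207
Marginal: 0.221861 + 0.151778 + 0.0367577 + 0.0407207 = 0.451117
Responsibility of Subpopulation II: 0.151778 / 0.451117 ≈ 0.336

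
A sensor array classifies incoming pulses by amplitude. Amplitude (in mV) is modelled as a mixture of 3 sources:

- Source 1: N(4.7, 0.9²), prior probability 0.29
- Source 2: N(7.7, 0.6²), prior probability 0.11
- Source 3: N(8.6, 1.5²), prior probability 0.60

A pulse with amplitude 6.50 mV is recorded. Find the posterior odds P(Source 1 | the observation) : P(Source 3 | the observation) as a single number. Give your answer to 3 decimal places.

0.290

Only the two components matter; the odds are (w_i f_i(x)) / (w_j f_j(x)).
Component likelihoods at x = 6.50 mV:
  f_1 = (1/(0.9·√(2π)))·exp(−(6.50−4.7)²/(2·0.9²)) = 0.443269·exp(-2.00000) = 0.05999
  f_2 = (1/(0.6·√(2π)))·exp(−(6.50−7.7)²/(2·0.6²)) = 0.664904·exp(-2.00000) = 0.0899849
  f_3 = (1/(1.5·√(2π)))·exp(−(6.50−8.6)²/(2·1.5²)) = 0.265962·exp(-0.98000) = 0.0998183
Posterior odds = (w_1·f_1) / (w_3·f_3) = (0.29·0.05999) / (0.60·0.0998183) = 0.0173971 / 0.059891 ≈ 0.290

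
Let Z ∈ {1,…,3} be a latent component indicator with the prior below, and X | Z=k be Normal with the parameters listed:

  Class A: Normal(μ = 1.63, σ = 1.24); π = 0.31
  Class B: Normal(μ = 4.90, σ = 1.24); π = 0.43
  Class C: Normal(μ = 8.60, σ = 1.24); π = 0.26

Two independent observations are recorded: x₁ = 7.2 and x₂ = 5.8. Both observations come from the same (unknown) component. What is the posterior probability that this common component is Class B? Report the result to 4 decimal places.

By Bayes' theorem, P(k | x) = π_k f_k(x) / Σ_j π_j f_j(x).
Since both observations come from the same component, the likelihood for component k is f_k(x₁)·f_k(x₂).
  f_A = [(1/(1.24·√(2π)))·exp(−(7.2−1.63)²/(2·1.24²)) = 0.321728·exp(-10.08874) = 1.33661e-05] × [0.00112653] = 1.50573e-08
  f_B = [(1/(1.24·√(2π)))·exp(−(7.2−4.90)²/(2·1.24²)) = 0.321728·exp(-1.72021) = 0.0575982] × [0.247227] = 0.0142399
  f_C = [(1/(1.24·√(2π)))·exp(−(7.2−8.60)²/(2·1.24²)) = 0.321728·exp(-0.63736) = 0.170094] × [0.0251354] = 0.00427537
Prior × likelihood for each component:
  π_A·f_A = 0.31 × 1.50573e-08 = 4.66777e-09
  π_B·f_B = 0.43 × 0.0142399 = 0.00612314
  π_C·f_C = 0.26 × 0.00427537 = 0.0011116
Denominator: 4.66777e-09 + 0.00612314 + 0.0011116 = 0.00723474
Responsibility of Class B: 0.00612314 / 0.00723474 ≈ 0.8464

0.8464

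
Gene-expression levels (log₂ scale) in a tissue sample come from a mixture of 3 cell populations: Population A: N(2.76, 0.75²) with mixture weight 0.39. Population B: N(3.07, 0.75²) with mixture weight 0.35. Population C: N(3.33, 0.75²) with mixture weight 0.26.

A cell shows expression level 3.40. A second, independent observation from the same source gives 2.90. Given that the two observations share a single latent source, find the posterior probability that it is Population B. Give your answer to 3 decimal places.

The responsibility of component k is P(Z=k) f_k(x) divided by Σ_j P(Z=j) f_j(x).
Since both observations come from the same component, the likelihood for component k is f_k(x₁)·f_k(x₂).
  L_A = [0.369596] × [0.522736] = 0.193201
  L_B = [0.482847] × [0.518433] = 0.250323
  L_C = [0.529611] × [0.451305] = 0.239016
Weight by the priors:
  P(Z=A)·L_A = 0.39 × 0.193201 = 0.0753484
  P(Z=B)·L_B = 0.35 × 0.250323 = 0.0876132
  P(Z=C)·L_C = 0.26 × 0.239016 = 0.0621442
Evidence: 0.0753484 + 0.0876132 + 0.0621442 = 0.225106
P(Population B | data) = 0.0876132 / 0.225106 ≈ 0.389

0.389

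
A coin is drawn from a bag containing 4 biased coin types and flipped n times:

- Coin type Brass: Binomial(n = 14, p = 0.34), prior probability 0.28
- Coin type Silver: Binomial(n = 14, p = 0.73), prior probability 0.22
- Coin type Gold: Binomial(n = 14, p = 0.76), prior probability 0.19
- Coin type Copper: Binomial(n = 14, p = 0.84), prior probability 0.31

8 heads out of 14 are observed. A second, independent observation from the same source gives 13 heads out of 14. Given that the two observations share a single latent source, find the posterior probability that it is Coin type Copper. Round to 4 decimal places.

0.2680

P(component k | x) = π_k·f_k(x) / marginal(x), where marginal(x) = Σ_j π_j·f_j(x).
Since both observations come from the same component, the likelihood for component k is f_k(x₁)·f_k(x₂).
  p_Brass = [0.0443252] × [7.49718e-06] = 3.32314e-07
  p_Silver = [0.0938255] × [0.0631959] = 0.00592939
  p_Gold = [0.0638751] × [0.0948235] = 0.00605686
  p_Copper = [0.0124885] × [0.232209] = 0.00289993
Prior × likelihood for each component:
  π_Brass·p_Brass = 0.28 × 3.32314e-07 = 9.30478e-08
  π_Silver·p_Silver = 0.22 × 0.00592939 = 0.00130447
  π_Gold·p_Gold = 0.19 × 0.00605686 = 0.0011508
  π_Copper·p_Copper = 0.31 × 0.00289993 = 0.00089898
Normaliser: 9.30478e-08 + 0.00130447 + 0.0011508 + 0.00089898 = 0.00335434
Responsibility of Coin type Copper: 0.00089898 / 0.00335434 ≈ 0.2680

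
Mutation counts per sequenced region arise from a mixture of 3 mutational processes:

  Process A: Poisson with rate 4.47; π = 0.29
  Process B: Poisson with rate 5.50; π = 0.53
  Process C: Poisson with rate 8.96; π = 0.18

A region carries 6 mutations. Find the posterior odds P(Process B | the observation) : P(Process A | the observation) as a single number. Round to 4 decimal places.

Posterior odds = (π_i f_i(x)) / (π_j f_j(x)); the normalising sum cancels.
Poisson probabilities:
  f_A = 0.126828
  f_B = 0.157117
  f_C = 0.0923075
Odds = (0.53/0.29) × (0.157117/0.126828) = 1.82759 × 1.23882 ≈ 2.2640

2.2640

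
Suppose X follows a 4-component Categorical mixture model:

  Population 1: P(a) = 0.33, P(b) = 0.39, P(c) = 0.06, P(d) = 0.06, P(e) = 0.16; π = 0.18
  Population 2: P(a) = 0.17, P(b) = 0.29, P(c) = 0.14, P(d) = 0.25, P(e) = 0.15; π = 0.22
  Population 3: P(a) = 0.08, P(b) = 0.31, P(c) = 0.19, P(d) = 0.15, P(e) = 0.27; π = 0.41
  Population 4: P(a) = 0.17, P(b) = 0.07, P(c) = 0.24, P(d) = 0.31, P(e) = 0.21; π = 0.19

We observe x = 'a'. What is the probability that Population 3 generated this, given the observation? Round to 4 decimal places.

By Bayes' theorem, P(k | x) = π_k f_k(x) / Σ_j π_j f_j(x).
Component likelihoods at x = 'a':
  L_1 = 0.33
  L_2 = 0.17
  L_3 = 0.08
  L_4 = 0.17
Multiply by the mixture weights:
  π_1·L_1 = 0.18 × 0.33 = 0.0594
  π_2·L_2 = 0.22 × 0.17 = 0.0374
  π_3·L_3 = 0.41 × 0.08 = 0.0328
  π_4·L_4 = 0.19 × 0.17 = 0.0323
Sum: 0.0594 + 0.0374 + 0.0328 + 0.0323 = 0.1619
P(Population 3 | 'a') ≈ 0.2026

0.2026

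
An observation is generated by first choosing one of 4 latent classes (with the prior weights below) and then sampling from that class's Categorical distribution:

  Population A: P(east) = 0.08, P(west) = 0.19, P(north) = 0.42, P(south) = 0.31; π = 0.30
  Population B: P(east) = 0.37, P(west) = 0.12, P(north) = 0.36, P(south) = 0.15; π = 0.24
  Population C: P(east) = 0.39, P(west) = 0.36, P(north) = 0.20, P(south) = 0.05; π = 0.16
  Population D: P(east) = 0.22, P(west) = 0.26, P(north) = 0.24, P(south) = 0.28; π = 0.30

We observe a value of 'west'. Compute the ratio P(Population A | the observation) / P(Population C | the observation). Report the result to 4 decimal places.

0.9896

Posterior odds = (π_i f_i(x)) / (π_j f_j(x)); the normalising sum cancels.
Component likelihoods at x = 'west':
  p_A = 0.19
  p_B = 0.12
  p_C = 0.36
  p_D = 0.26
Posterior odds = (π_A·p_A) / (π_C·p_C) = (0.30·0.19) / (0.16·0.36) = 0.057 / 0.0576 ≈ 0.9896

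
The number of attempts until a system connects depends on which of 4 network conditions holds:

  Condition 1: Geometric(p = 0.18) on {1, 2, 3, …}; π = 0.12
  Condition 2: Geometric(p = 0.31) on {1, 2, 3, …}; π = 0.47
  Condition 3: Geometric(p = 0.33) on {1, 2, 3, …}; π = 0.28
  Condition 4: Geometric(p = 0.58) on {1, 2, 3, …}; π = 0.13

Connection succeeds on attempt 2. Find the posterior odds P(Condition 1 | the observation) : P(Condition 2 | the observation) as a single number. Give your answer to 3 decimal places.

Only the two components matter; the odds are (P(Z=i) f_i(x)) / (P(Z=j) f_j(x)).
Evaluate each component's likelihood at the observed value:
  p_1 = 0.18·(1−0.18)^1 = 0.18·0.82 = 0.1476
  p_2 = 0.31·(1−0.31)^1 = 0.31·0.69 = 0.2139
  p_3 = 0.33·(1−0.33)^1 = 0.33·0.67 = 0.2211
  p_4 = 0.58·(1−0.58)^1 = 0.58·0.42 = 0.2436
Odds = (0.12/0.47) × (0.1476/0.2139) = 0.255319 × 0.690042 ≈ 0.176

0.176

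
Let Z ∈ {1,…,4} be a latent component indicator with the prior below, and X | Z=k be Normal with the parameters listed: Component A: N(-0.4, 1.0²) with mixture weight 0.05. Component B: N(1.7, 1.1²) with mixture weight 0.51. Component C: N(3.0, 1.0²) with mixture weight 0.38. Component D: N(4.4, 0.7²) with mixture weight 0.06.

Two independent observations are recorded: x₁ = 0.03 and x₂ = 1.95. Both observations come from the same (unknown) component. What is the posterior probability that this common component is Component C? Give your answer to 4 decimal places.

By Bayes' theorem, P(k | x) = π_k f_k(x) / Σ_j π_j f_j(x).
Since both observations come from the same component, the likelihood for component k is f_k(x₁)·f_k(x₂).
  f_A = [0.363714] × [0.0252182] = 0.00917221
  f_B = [0.114557] × [0.353428] = 0.0404875
  f_C = [0.00484703] × [0.229882] = 0.00111425
  f_D = [1.9628e-09] × [0.00124669] = 2.447e-12
Unnormalised posteriors:
  π_A·f_A = 0.05 × 0.00917221 = 0.00045861
  π_B·f_B = 0.51 × 0.0404875 = 0.0206486
  π_C·f_C = 0.38 × 0.00111425 = 0.000423414
  π_D·f_D = 0.06 × 2.447e-12 = 1.4682e-13
Evidence: 0.00045861 + 0.0206486 + 0.000423414 + 1.4682e-13 = 0.0215307
P(Component C | x) ≈ 0.0197

0.0197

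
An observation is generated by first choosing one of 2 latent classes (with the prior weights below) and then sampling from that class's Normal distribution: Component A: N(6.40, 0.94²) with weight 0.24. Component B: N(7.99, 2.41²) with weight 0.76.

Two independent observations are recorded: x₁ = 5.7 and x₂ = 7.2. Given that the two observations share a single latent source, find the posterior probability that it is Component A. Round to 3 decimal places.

Apply Bayes' rule: the posterior for each component is proportional to its prior times its likelihood at x.
Since both observations come from the same component, the likelihood for component k is f_k(x₁)·f_k(x₂).
  f_A = [0.321635] × [0.295461] = 0.0950306
  f_B = [0.105398] × [0.156877] = 0.0165345
Multiply by the mixture weights:
  w_A·f_A = 0.24 × 0.0950306 = 0.0228074
  w_B·f_B = 0.76 × 0.0165345 = 0.0125662
Denominator: 0.0228074 + 0.0125662 = 0.0353736
So the posterior for Component A is 0.0228074 / 0.0353736 ≈ 0.645.

0.645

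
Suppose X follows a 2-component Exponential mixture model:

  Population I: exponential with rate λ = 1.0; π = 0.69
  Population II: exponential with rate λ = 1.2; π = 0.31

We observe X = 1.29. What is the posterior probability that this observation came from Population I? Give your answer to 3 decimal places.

0.706

P(component k | x) = π_k·f_k(x) / marginal(x), where marginal(x) = Σ_j π_j·f_j(x).
Exponential densities:
  p_I = 1.0·e^(−1.0·1.29) = 1.0·e^(−1.2900) = 0.275271
  p_II = 1.2·e^(−1.2·1.29) = 1.2·e^(−1.5480) = 0.255207
Multiply by the mixture weights:
  π_I·p_I = 0.69 × 0.275271 = 0.189937
  π_II·p_II = 0.31 × 0.255207 = 0.0791143
Marginal: 0.189937 + 0.0791143 = 0.269051
Responsibility of Population I: 0.189937 / 0.269051 ≈ 0.706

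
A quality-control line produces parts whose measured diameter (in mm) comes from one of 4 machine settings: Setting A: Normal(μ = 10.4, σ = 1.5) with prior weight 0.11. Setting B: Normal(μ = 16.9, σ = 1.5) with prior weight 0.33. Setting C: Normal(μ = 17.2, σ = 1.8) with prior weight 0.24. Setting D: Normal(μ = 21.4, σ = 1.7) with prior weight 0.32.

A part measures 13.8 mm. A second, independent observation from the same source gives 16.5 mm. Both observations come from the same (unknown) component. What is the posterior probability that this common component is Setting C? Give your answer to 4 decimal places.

0.4082

By Bayes' theorem, P(k | x) = w_k f_k(x) / Σ_j w_j f_j(x).
Since both observations come from the same component, the likelihood for component k is f_k(x₁)·f_k(x₂).
  f_A = [0.0203781] × [6.81846e-05] = 1.38947e-06
  f_B = [0.031431] × [0.256671] = 0.00806745
  f_C = [0.0372287] × [0.205493] = 0.00765024
  f_D = [1.07281e-05] × [0.00368477] = 3.95305e-08
Weight by the priors:
  w_A·f_A = 0.11 × 1.38947e-06 = 1.52842e-07
  w_B·f_B = 0.33 × 0.00806745 = 0.00266226
  w_C·f_C = 0.24 × 0.00765024 = 0.00183606
  w_D·f_D = 0.32 × 3.95305e-08 = 1.26498e-08
Evidence: 1.52842e-07 + 0.00266226 + 0.00183606 + 1.26498e-08 = 0.00449848
P(Setting C | x) = 0.00183606 / 0.00449848 ≈ 0.4082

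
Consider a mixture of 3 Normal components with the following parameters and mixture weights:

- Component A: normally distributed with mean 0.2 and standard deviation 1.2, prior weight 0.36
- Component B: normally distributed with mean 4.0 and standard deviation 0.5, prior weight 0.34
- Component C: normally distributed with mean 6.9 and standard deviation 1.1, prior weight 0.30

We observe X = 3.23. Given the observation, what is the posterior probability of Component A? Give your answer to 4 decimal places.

P(component k | x) = π_k·f_k(x) / marginal(x), where marginal(x) = Σ_j π_j·f_j(x).
Component likelihoods at x = 3.23:
  p_A = 0.0137176
  p_B = 0.243755
  p_C = 0.00138797
Unnormalised posteriors:
  π_A·p_A = 0.36 × 0.0137176 = 0.00493835
  π_B·p_B = 0.34 × 0.243755 = 0.0828767
  π_C·p_C = 0.30 × 0.00138797 = 0.000416392
Denominator: 0.00493835 + 0.0828767 + 0.000416392 = 0.0882315
So the posterior for Component A is 0.00493835 / 0.0882315 ≈ 0.0560.

0.0560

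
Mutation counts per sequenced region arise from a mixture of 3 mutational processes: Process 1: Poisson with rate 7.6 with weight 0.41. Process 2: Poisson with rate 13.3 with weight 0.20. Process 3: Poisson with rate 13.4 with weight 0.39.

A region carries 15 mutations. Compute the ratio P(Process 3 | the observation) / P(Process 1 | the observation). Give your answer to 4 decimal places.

Since P(k|x) ∝ π_k f_k(x), the posterior odds are π_i f_i(x) / (π_j f_j(x)).
Component likelihoods at x = 15 mutations:
  f_1 = e^(−7.6)·7.6^15/15! = 0.0062383
  f_2 = e^(−13.3)·13.3^15/15! = 0.0922908
  f_3 = e^(−13.4)·13.4^15/15! = 0.0934386
Posterior odds = (π_3·f_3) / (π_1·f_1) = (0.39·0.0934386) / (0.41·0.0062383) = 0.0364411 / 0.0025577 ≈ 14.2476

14.2476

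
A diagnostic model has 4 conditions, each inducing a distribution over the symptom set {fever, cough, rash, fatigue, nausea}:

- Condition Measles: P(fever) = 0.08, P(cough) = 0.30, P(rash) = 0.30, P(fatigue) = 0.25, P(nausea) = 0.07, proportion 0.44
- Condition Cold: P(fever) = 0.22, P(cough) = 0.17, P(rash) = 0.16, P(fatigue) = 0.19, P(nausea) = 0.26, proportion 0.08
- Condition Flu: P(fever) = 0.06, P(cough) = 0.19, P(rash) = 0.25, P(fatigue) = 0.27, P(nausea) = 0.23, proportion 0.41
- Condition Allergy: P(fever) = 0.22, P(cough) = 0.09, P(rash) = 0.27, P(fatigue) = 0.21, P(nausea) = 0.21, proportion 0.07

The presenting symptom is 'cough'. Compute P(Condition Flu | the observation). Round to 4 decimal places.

0.3390

P(component k | x) = w_k·f_k(x) / marginal(x), where marginal(x) = Σ_j w_j·f_j(x).
Component likelihoods at x = 'cough':
  L_Measles = P(cough | comp) = 0.30
  L_Cold = P(cough | comp) = 0.17
  L_Flu = P(cough | comp) = 0.19
  L_Allergy = P(cough | comp) = 0.09
Weight by the priors:
  w_Measles·L_Measles = 0.44 × 0.3 = 0.132
  w_Cold·L_Cold = 0.08 × 0.17 = 0.0136
  w_Flu·L_Flu = 0.41 × 0.19 = 0.0779
  w_Allergy·L_Allergy = 0.07 × 0.09 = 0.0063
Normaliser: 0.132 + 0.0136 + 0.0779 + 0.0063 = 0.2298
P(Condition Flu | 'cough') ≈ 0.3390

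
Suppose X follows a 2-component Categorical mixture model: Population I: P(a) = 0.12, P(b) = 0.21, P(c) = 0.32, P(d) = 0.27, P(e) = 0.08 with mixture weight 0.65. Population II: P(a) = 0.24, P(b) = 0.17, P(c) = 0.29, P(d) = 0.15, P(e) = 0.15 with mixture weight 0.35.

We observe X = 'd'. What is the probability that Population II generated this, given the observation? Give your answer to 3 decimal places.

The responsibility of component k is π_k f_k(x) divided by Σ_j π_j f_j(x).
Categorical probabilities:
  L_I = P(d | comp) = 0.27
  L_II = P(d | comp) = 0.15
Multiply by the mixture weights:
  π_I·L_I = 0.65 × 0.27 = 0.1755
  π_II·L_II = 0.35 × 0.15 = 0.0525
Evidence: 0.1755 + 0.0525 = 0.228
Responsibility of Population II: 0.0525 / 0.228 ≈ 0.230

0.230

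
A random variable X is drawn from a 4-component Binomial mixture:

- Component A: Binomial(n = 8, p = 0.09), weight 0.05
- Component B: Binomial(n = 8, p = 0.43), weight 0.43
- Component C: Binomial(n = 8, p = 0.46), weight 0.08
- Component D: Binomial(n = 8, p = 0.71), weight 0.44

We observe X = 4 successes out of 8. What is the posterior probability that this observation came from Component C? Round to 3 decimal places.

0.115

The responsibility of component k is P(Z=k) f_k(x) divided by Σ_j P(Z=j) f_j(x).
Evaluate each component's likelihood at the observed value:
  f_A = C(8,4)·0.09^4·0.91^4 = 70·6.561e-05·0.68575 = 0.00314944
  f_B = C(8,4)·0.43^4·0.57^4 = 70·0.034188·0.10556 = 0.252622
  f_C = C(8,4)·0.46^4·0.54^4 = 70·0.0447746·0.0850306 = 0.266504
  f_D = C(8,4)·0.71^4·0.29^4 = 70·0.254117·0.00707281 = 0.125812
Weight by the priors:
  P(Z=A)·f_A = 0.05 × 0.00314944 = 0.000157472
  P(Z=B)·f_B = 0.43 × 0.252622 = 0.108627
  P(Z=C)·f_C = 0.08 × 0.266504 = 0.0213204
  P(Z=D)·f_D = 0.44 × 0.125812 = 0.0553575
Sum: 0.000157472 + 0.108627 + 0.0213204 + 0.0553575 = 0.185463
Responsibility of Component C: 0.0213204 / 0.185463 ≈ 0.115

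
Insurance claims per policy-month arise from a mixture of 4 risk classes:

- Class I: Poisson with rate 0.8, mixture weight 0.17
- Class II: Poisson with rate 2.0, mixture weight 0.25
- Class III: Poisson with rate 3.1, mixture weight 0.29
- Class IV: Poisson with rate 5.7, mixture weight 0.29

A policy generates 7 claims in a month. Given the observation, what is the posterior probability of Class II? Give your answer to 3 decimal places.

0.019

P(component k | x) = π_k·f_k(x) / marginal(x), where marginal(x) = Σ_j π_j·f_j(x).
Evaluate each component's likelihood at the observed value:
  p_I = e^(−0.8)·0.8^7/7! = 1.86966e-05
  p_II = e^(−2.0)·2.0^7/7! = 0.00343709
  p_III = e^(−3.1)·3.1^7/7! = 0.0245917
  p_IV = e^(−5.7)·5.7^7/7! = 0.129782
Weight by the priors:
  π_I·p_I = 0.17 × 1.86966e-05 = 3.17843e-06
  π_II·p_II = 0.25 × 0.00343709 = 0.000859272
  π_III·p_III = 0.29 × 0.0245917 = 0.00713159
  π_IV·p_IV = 0.29 × 0.129782 = 0.0376368
Normaliser: 3.17843e-06 + 0.000859272 + 0.00713159 + 0.0376368 = 0.0456309
Responsibility of Class II: 0.000859272 / 0.0456309 ≈ 0.019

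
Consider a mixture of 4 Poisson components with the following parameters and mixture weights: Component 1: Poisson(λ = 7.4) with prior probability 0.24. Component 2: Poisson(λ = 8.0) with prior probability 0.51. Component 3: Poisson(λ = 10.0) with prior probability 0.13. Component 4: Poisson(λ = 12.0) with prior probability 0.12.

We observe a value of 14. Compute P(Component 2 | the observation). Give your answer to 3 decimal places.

By Bayes' theorem, P(k | x) = π_k f_k(x) / Σ_j π_j f_j(x).
Poisson probabilities:
  L_1 = e^(−7.4)·7.4^14/14! = 0.0103528
  L_2 = e^(−8.0)·8.0^14/14! = 0.0169237
  L_3 = e^(−10.0)·10.0^14/14! = 0.0520771
  L_4 = e^(−12.0)·12.0^14/14! = 0.0904889
Weight by the priors:
  π_1·L_1 = 0.24 × 0.0103528 = 0.00248466
  π_2·L_2 = 0.51 × 0.0169237 = 0.00863109
  π_3·L_3 = 0.13 × 0.0520771 = 0.00677002
  π_4·L_4 = 0.12 × 0.0904889 = 0.0108587
Evidence: 0.00248466 + 0.00863109 + 0.00677002 + 0.0108587 = 0.0287444
Responsibility of Component 2: 0.00863109 / 0.0287444 ≈ 0.300

0.300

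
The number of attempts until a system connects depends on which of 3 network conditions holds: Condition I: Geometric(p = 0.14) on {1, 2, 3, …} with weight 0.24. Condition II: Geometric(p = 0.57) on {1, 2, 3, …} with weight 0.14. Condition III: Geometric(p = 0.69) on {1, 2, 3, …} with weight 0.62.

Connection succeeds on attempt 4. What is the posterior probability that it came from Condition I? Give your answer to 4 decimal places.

The responsibility of component k is π_k f_k(x) divided by Σ_j π_j f_j(x).
Evaluate each component's likelihood at the observed value:
  L_I = 0.14·(1−0.14)^3 = 0.14·0.636056 = 0.0890478
  L_II = 0.57·(1−0.57)^3 = 0.57·0.079507 = 0.045319
  L_III = 0.69·(1−0.69)^3 = 0.69·0.029791 = 0.0205558
Weight by the priors:
  π_I·L_I = 0.24 × 0.0890478 = 0.0213715
  π_II·L_II = 0.14 × 0.045319 = 0.00634466
  π_III·L_III = 0.62 × 0.0205558 = 0.0127446
Normaliser: 0.0213715 + 0.00634466 + 0.0127446 = 0.0404607
Responsibility of Condition I: 0.0213715 / 0.0404607 ≈ 0.5282

0.5282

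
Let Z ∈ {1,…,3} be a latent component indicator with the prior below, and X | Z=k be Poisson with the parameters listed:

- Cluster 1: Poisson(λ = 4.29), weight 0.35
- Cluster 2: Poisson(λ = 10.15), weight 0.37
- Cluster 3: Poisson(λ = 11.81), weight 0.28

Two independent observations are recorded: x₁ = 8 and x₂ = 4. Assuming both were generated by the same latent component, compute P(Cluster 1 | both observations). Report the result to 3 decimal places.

The responsibility of component k is π_k f_k(x) divided by Σ_j π_j f_j(x).
Since both observations come from the same component, the likelihood for component k is f_k(x₁)·f_k(x₂).
  L_1 = [0.0389955] × [0.193417] = 0.00754239
  L_2 = [0.109174] × [0.0172808] = 0.00188661
  L_3 = [0.0697366] × [0.00602241] = 0.000419983
Prior × likelihood for each component:
  π_1·L_1 = 0.35 × 0.00754239 = 0.00263984
  π_2·L_2 = 0.37 × 0.00188661 = 0.000698047
  π_3·L_3 = 0.28 × 0.000419983 = 0.000117595
Denominator: 0.00263984 + 0.000698047 + 0.000117595 = 0.00345548
P(Cluster 1 | x₁,x₂) = 0.00263984 / 0.00345548 ≈ 0.764

0.764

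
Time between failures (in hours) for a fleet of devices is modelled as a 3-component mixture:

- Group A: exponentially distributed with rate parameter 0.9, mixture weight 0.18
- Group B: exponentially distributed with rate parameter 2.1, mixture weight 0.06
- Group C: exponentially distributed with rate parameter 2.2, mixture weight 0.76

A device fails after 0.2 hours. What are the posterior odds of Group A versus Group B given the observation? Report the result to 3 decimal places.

1.634

Posterior odds = (w_i f_i(x)) / (w_j f_j(x)); the normalising sum cancels.
Evaluate each component's likelihood at the observed value:
  f_A = 0.751743
  f_B = 1.3798
  f_C = 1.41688
Odds = (0.18/0.06) × (0.751743/1.3798) = 3 × 0.544821 ≈ 1.634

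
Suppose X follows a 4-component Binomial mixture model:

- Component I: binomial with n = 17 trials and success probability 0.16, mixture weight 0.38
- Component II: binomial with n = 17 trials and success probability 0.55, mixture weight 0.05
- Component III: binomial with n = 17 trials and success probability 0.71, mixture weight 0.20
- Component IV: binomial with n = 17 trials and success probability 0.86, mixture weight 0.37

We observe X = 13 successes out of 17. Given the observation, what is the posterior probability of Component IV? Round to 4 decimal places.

0.5356

By Bayes' theorem, P(k | x) = w_k f_k(x) / Σ_j w_j f_j(x).
Component likelihoods at x = 13 successes out of 17:
  f_I = C(17,13)·0.16^13·0.84^4 = 2380·4.5036e-11·0.497871 = 5.33647e-08
  f_II = C(17,13)·0.55^13·0.45^4 = 2380·0.00042142·0.0410062 = 0.0411284
  f_III = C(17,13)·0.71^13·0.29^4 = 2380·0.0116509·0.00707281 = 0.196123
  f_IV = C(17,13)·0.86^13·0.14^4 = 2380·0.14076·0.00038416 = 0.128697
Unnormalised posteriors:
  w_I·f_I = 0.38 × 5.33647e-08 = 2.02786e-08
  w_II·f_II = 0.05 × 0.0411284 = 0.00205642
  w_III·f_III = 0.20 × 0.196123 = 0.0392245
  w_IV·f_IV = 0.37 × 0.128697 = 0.0476179
Normaliser: 2.02786e-08 + 0.00205642 + 0.0392245 + 0.0476179 = 0.0888989
So the posterior for Component IV is 0.0476179 / 0.0888989 ≈ 0.5356.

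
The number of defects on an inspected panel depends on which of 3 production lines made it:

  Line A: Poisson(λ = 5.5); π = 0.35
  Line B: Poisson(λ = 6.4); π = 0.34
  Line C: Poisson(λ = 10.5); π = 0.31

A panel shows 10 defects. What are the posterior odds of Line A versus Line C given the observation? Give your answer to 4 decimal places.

Posterior odds = (P(Z=i) f_i(x)) / (P(Z=j) f_j(x)); the normalising sum cancels.
Evaluate each component's likelihood at the observed value:
  f_A = e^(−5.5)·5.5^10/10! = 0.0285262
  f_B = e^(−6.4)·6.4^10/10! = 0.05279
  f_C = e^(−10.5)·10.5^10/10! = 0.123606
Odds = (0.35/0.31) × (0.0285262/0.123606) = 1.12903 × 0.230784 ≈ 0.2606

0.2606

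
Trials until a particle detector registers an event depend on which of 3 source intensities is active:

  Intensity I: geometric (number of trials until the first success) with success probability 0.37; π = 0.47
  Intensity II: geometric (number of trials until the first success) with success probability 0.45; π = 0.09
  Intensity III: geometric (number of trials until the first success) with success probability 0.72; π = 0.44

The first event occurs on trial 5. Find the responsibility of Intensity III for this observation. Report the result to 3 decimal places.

0.059

P(component k | x) = w_k·f_k(x) / marginal(x), where marginal(x) = Σ_j w_j·f_j(x).
Geometric probabilities:
  f_I = 0.37·(1−0.37)^4 = 0.37·0.15753 = 0.058286
  f_II = 0.45·(1−0.45)^4 = 0.45·0.0915063 = 0.0411778
  f_III = 0.72·(1−0.72)^4 = 0.72·0.00614656 = 0.00442552
Prior × likelihood for each component:
  w_I·f_I = 0.47 × 0.058286 = 0.0273944
  w_II·f_II = 0.09 × 0.0411778 = 0.003706
  w_III·f_III = 0.44 × 0.00442552 = 0.00194723
Denominator: 0.0273944 + 0.003706 + 0.00194723 = 0.0330476
P(Intensity III | x) = 0.00194723 / 0.0330476 ≈ 0.059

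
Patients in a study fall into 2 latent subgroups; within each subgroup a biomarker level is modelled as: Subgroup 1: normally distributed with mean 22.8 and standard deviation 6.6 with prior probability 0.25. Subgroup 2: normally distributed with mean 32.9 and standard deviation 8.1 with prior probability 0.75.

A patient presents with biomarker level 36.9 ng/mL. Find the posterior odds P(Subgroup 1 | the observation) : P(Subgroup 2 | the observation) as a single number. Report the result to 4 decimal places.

The posterior odds equal the prior odds times the likelihood ratio: (π_i/π_j)·(f_i(x)/f_j(x)).
Evaluate each component's likelihood at the observed value:
  f_1 = (1/(6.6·√(2π)))·exp(−(36.9−22.8)²/(2·6.6²)) = 0.060446·exp(-2.28202) = 0.00617014
  f_2 = (1/(8.1·√(2π)))·exp(−(36.9−32.9)²/(2·8.1²)) = 0.049252·exp(-0.12193) = 0.0435984
Posterior odds = (π_1·f_1) / (π_2·f_2) = (0.25·0.00617014) / (0.75·0.0435984) = 0.00154254 / 0.0326988 ≈ 0.0472

0.0472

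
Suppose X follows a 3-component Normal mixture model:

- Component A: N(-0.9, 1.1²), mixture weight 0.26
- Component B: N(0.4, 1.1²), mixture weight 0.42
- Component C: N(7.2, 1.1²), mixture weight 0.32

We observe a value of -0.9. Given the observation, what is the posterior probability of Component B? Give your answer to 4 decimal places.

By Bayes' theorem, P(k | x) = π_k f_k(x) / Σ_j π_j f_j(x).
Evaluate each component's likelihood at the observed value:
  f_A = 0.362675
  f_B = 0.180397
  f_C = 6.09694e-13
Weight by the priors:
  π_A·f_A = 0.26 × 0.362675 = 0.0942954
  π_B·f_B = 0.42 × 0.180397 = 0.0757667
  π_C·f_C = 0.32 × 6.09694e-13 = 1.95102e-13
Denominator: 0.0942954 + 0.0757667 + 1.95102e-13 = 0.170062
Responsibility of Component B: 0.0757667 / 0.170062 ≈ 0.4455

0.4455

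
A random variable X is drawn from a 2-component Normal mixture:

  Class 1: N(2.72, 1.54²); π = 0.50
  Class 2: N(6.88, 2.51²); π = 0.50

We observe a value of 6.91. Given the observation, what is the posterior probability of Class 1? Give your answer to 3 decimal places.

0.039

By Bayes' theorem, P(k | x) = π_k f_k(x) / Σ_j π_j f_j(x).
Component likelihoods at x = 6.91:
  p_1 = 0.00639627
  p_2 = 0.15893
Prior × likelihood for each component:
  π_1·p_1 = 0.50 × 0.00639627 = 0.00319813
  π_2·p_2 = 0.50 × 0.15893 = 0.0794649
Denominator: 0.00319813 + 0.0794649 = 0.082663
So the posterior for Class 1 is 0.00319813 / 0.082663 ≈ 0.039.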